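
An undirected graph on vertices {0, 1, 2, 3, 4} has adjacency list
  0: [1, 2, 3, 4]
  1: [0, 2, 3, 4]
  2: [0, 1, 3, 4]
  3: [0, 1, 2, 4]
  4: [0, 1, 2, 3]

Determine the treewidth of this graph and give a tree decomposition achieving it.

With just one bag of size 5, the width is 5 − 1 = 4, so tw(G) ≤ 4. For the lower bound, the 5 vertices {0, 1, 2, 3, 4} are pairwise adjacent, and any tree decomposition puts a clique entirely inside one bag — forcing width ≥ 4. The upper and lower bounds meet at 4, so that is the treewidth.

Treewidth 4.
Bags: B1 = {0, 1, 2, 3, 4}
Tree: (single bag)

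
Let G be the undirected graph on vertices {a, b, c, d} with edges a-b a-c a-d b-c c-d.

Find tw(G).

A width-2 tree decomposition is:
Bags: B1 = {a, b, c}  B2 = {a, c, d}
Tree: B1–B2
Every bag has size at most 3, so the width is 3 − 1 = 2 and tw(G) ≤ 2. For the lower bound, the 3 vertices {a, c, d} are pairwise adjacent, and any tree decomposition puts a clique entirely inside one bag — forcing width ≥ 2. Hence tw(G) = 2 exactly.

2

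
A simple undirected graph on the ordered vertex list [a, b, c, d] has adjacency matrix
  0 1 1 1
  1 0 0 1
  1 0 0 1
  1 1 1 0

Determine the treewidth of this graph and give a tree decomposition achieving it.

Each bag holds 3 vertices, so the decomposition has width 2, which upper-bounds the treewidth. For the lower bound, the 3 vertices {a, c, d} are pairwise adjacent, and any tree decomposition puts a clique entirely inside one bag — forcing width ≥ 2. The upper and lower bounds meet at 2, so that is the treewidth.

Treewidth 2.
Bags: B1 = {a, c, d}  B2 = {a, b, d}
Tree: B1–B2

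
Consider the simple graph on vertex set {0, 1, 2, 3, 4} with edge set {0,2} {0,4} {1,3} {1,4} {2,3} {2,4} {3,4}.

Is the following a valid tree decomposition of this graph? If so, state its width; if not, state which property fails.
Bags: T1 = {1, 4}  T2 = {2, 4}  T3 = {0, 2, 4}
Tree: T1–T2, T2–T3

A tree decomposition must satisfy three properties: every vertex lies in some bag; for every edge, both endpoints lie together in some bag; and for every vertex, the bags containing it form a connected subtree. Here vertex 3 appears in no bag, so the decomposition is invalid.

No — vertex 3 appears in no bag.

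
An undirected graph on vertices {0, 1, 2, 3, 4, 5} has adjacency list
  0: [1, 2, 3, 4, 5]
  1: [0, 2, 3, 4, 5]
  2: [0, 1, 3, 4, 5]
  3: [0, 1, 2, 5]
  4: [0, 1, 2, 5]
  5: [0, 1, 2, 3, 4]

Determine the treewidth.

4

A width-4 tree decomposition is:
Bags: B1 = {0, 1, 2, 3, 5}  B2 = {0, 1, 2, 4, 5}
Tree: B1–B2
Each bag holds 5 vertices, so the decomposition has width 4, which upper-bounds the treewidth. On the other hand G contains the 5-clique {0, 1, 2, 3, 5}. A clique must lie in a single bag of any decomposition, so no decomposition can have width below 4. The upper and lower bounds meet at 4, so that is the treewidth.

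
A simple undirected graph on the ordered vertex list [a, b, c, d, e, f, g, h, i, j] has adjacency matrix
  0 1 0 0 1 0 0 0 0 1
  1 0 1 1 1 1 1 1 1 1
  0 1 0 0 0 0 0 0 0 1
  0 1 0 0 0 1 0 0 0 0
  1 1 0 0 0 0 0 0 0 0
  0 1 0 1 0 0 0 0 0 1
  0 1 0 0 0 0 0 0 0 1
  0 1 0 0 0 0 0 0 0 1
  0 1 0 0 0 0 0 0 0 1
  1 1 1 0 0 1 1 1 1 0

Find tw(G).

2

A width-2 tree decomposition is:
Bags: B1 = {b, f, j}  B2 = {b, d, f}  B3 = {b, c, j}  B4 = {b, g, j}  B5 = {a, b, j}  B6 = {b, h, j}  B7 = {b, i, j}  B8 = {a, b, e}
Tree: B1–B2, B1–B3, B1–B4, B4–B5, B5–B6, B6–B7, B5–B8
Each bag holds 3 vertices, so the decomposition has width 2, which upper-bounds the treewidth. On the other hand G contains the 3-clique {b, d, f}. A clique must lie in a single bag of any decomposition, so no decomposition can have width below 2. Therefore the treewidth is 2.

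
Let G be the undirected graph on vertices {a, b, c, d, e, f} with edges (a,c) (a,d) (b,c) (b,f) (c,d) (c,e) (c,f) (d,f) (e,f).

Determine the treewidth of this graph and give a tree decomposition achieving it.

The largest bag has 3 vertices, giving width 2; this decomposition certifies tw(G) ≤ 2. For the lower bound, the 3 vertices {a, c, d} are pairwise adjacent, and any tree decomposition puts a clique entirely inside one bag — forcing width ≥ 2. The upper and lower bounds meet at 2, so that is the treewidth.

Treewidth 2.
One such decomposition:
Bags: B1 = {c, e, f}  B2 = {c, d, f}  B3 = {b, c, f}  B4 = {a, c, d}
Tree: B1–B2, B2–B3, B2–B4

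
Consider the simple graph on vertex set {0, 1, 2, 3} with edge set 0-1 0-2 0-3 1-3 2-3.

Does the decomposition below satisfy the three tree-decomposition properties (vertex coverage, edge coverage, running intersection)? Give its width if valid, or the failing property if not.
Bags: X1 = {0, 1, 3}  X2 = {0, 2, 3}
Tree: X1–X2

Yes; width 2.

Checking the three conditions: (i) the bags cover all of {0, 1, 2, 3}; (ii) for each edge, some bag contains both endpoints; (iii) the bags containing any fixed vertex form a subtree. All hold, so the decomposition is valid with width 3 − 1 = 2.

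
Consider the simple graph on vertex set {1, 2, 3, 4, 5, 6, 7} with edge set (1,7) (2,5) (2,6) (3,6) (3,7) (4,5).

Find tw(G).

A width-1 tree decomposition is:
Bags: B1 = {1, 7}  B2 = {3, 7}  B3 = {3, 6}  B4 = {2, 6}  B5 = {2, 5}  B6 = {4, 5}
Tree: B1–B2, B2–B3, B3–B4, B4–B5, B5–B6
Each bag holds 2 vertices, so the decomposition has width 1, which upper-bounds the treewidth. G has an edge, so its treewidth is at least 1. Therefore the treewidth is 1.

1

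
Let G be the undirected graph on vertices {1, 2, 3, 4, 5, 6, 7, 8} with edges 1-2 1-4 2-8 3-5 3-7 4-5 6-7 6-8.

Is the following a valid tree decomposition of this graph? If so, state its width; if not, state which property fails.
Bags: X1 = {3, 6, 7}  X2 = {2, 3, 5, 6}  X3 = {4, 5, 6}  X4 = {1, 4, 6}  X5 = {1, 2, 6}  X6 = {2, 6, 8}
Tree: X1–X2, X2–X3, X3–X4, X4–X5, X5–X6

A tree decomposition must satisfy three properties: every vertex lies in some bag; for every edge, both endpoints lie together in some bag; and for every vertex, the bags containing it form a connected subtree. Here bags containing vertex 2 are not connected in the tree, so the decomposition is invalid.

No — bags containing vertex 2 are not connected in the tree.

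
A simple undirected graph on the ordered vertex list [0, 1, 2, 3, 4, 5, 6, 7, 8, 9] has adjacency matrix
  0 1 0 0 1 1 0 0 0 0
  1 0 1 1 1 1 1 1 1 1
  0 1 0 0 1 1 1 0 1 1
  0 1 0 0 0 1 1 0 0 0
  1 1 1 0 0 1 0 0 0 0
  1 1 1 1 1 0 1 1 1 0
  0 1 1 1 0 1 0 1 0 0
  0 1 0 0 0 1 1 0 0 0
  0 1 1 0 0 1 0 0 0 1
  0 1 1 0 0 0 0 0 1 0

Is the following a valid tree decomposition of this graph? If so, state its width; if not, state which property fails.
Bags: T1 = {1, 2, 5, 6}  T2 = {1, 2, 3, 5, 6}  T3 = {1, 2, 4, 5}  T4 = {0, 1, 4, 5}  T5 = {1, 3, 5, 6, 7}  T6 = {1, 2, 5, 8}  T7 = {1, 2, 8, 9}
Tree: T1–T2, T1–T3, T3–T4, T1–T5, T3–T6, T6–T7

A tree decomposition must satisfy three properties: every vertex lies in some bag; for every edge, both endpoints lie together in some bag; and for every vertex, the bags containing it form a connected subtree. Here bags containing vertex 3 are not connected in the tree, so the decomposition is invalid.

No — bags containing vertex 3 are not connected in the tree.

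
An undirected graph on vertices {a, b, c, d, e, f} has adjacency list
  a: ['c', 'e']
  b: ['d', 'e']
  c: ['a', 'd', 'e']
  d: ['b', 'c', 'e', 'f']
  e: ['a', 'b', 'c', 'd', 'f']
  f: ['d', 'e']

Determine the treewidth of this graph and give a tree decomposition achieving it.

Treewidth 2.
One optimal decomposition is:
Bags: B1 = {c, d, e}  B2 = {b, d, e}  B3 = {a, c, e}  B4 = {d, e, f}
Tree: B1–B2, B1–B3, B2–B4

Each bag holds 3 vertices, so the decomposition has width 2, which upper-bounds the treewidth. For the lower bound, the 3 vertices {c, d, e} are pairwise adjacent, and any tree decomposition puts a clique entirely inside one bag — forcing width ≥ 2. Hence tw(G) = 2 exactly.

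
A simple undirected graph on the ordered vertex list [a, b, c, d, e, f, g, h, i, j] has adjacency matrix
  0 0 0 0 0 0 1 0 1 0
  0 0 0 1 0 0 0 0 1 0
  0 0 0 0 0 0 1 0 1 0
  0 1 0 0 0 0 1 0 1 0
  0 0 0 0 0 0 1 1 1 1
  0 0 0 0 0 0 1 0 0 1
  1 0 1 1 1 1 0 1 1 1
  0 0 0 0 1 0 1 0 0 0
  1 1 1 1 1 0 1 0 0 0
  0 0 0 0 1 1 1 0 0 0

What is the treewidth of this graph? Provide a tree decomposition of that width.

Treewidth 2.
Bags: B1 = {e, g, i}  B2 = {e, g, j}  B3 = {d, g, i}  B4 = {b, d, i}  B5 = {f, g, j}  B6 = {a, g, i}  B7 = {c, g, i}  B8 = {e, g, h}
Tree: B1–B2, B1–B3, B3–B4, B2–B5, B3–B6, B6–B7, B2–B8

Each bag holds 3 vertices, so the decomposition has width 2, which upper-bounds the treewidth. Conversely, {e, g, j} is a clique of size 3, and the vertices of any clique must share a bag in every tree decomposition; so some bag has ≥ 3 vertices and tw(G) ≥ 2. Combining the bounds, tw(G) = 2.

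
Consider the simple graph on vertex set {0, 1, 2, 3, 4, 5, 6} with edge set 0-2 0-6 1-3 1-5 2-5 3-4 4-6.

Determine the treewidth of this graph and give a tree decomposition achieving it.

The largest bag has 3 vertices, giving width 2; this decomposition certifies tw(G) ≤ 2. For the lower bound, G contains the cycle 2–0–6–4–3–1–5–2, so G is not a forest; only forests have treewidth ≤ 1, hence tw(G) ≥ 2. Combining the bounds, tw(G) = 2.

Treewidth 2.
Bags: B1 = {0, 2, 6}  B2 = {2, 4, 6}  B3 = {2, 3, 4}  B4 = {1, 2, 3}  B5 = {1, 2, 5}
Tree: B1–B2, B2–B3, B3–B4, B4–B5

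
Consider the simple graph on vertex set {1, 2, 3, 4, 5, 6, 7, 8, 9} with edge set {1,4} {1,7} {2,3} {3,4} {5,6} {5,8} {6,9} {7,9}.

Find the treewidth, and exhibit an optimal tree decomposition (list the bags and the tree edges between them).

Each bag holds 2 vertices, so the decomposition has width 1, which upper-bounds the treewidth. G has an edge, so its treewidth is at least 1. Therefore the treewidth is 1.

Treewidth 1.
One such decomposition:
Bags: B1 = {5, 8}  B2 = {5, 6}  B3 = {6, 9}  B4 = {7, 9}  B5 = {1, 7}  B6 = {1, 4}  B7 = {3, 4}  B8 = {2, 3}
Tree: B1–B2, B2–B3, B3–B4, B4–B5, B5–B6, B6–B7, B7–B8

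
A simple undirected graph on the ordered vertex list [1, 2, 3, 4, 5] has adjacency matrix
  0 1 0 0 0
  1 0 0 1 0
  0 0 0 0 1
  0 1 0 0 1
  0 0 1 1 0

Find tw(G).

A width-1 tree decomposition is:
Bags: B1 = {1, 2}  B2 = {2, 4}  B3 = {4, 5}  B4 = {3, 5}
Tree: B1–B2, B2–B3, B3–B4
Each bag holds 2 vertices, so the decomposition has width 1, which upper-bounds the treewidth. Any graph with an edge has treewidth ≥ 1, and G has the edge 1–2. Therefore the treewidth is 1.

1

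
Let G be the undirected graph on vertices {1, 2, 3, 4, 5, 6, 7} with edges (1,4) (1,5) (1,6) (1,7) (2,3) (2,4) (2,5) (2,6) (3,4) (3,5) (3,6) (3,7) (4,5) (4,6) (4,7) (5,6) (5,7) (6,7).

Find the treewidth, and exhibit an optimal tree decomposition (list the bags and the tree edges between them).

Each bag holds 5 vertices, so the decomposition has width 4, which upper-bounds the treewidth. Conversely, {1, 4, 5, 6, 7} is a clique of size 5, and the vertices of any clique must share a bag in every tree decomposition; so some bag has ≥ 5 vertices and tw(G) ≥ 4. The upper and lower bounds meet at 4, so that is the treewidth.

Treewidth 4.
One such decomposition:
Bags: B1 = {1, 4, 5, 6, 7}  B2 = {3, 4, 5, 6, 7}  B3 = {2, 3, 4, 5, 6}
Tree: B1–B2, B2–B3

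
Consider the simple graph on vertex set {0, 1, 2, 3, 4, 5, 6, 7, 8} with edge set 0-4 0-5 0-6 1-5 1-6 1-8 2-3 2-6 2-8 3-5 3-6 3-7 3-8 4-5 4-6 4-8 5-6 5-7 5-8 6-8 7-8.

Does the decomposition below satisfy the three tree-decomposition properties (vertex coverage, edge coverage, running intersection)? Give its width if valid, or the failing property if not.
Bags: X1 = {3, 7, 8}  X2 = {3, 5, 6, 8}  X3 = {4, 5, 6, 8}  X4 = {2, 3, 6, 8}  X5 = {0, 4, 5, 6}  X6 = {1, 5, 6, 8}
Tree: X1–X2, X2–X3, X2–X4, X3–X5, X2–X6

No — edge (5,7) lies in no bag.

A tree decomposition must satisfy three properties: every vertex lies in some bag; for every edge, both endpoints lie together in some bag; and for every vertex, the bags containing it form a connected subtree. Here edge (5,7) lies in no bag, so the decomposition is invalid.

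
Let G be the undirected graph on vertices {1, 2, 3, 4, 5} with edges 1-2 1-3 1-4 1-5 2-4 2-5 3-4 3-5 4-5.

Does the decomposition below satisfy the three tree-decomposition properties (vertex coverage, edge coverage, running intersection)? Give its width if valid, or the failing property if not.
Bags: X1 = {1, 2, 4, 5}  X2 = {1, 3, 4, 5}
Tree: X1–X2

Vertex coverage: the bags together contain {1, 2, 3, 4, 5}, the full vertex set. Edge coverage: each edge of G has both endpoints in at least one bag. Running intersection: for every vertex, the bags containing it form a connected subtree. All three properties hold, so this is a valid tree decomposition of width max|bag| − 1 = 3, and hence tw(G) ≤ 3.

Yes; width 3.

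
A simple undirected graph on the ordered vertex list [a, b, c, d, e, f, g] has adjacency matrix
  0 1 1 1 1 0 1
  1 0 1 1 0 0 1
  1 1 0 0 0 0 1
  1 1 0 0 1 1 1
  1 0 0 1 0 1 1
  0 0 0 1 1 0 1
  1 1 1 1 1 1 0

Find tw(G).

3

A width-3 tree decomposition is:
Bags: B1 = {d, e, f, g}  B2 = {a, d, e, g}  B3 = {a, b, d, g}  B4 = {a, b, c, g}
Tree: B1–B2, B2–B3, B3–B4
Each bag holds 4 vertices, so the decomposition has width 3, which upper-bounds the treewidth. For the lower bound, the 4 vertices {d, e, f, g} are pairwise adjacent, and any tree decomposition puts a clique entirely inside one bag — forcing width ≥ 3. Hence tw(G) = 3 exactly.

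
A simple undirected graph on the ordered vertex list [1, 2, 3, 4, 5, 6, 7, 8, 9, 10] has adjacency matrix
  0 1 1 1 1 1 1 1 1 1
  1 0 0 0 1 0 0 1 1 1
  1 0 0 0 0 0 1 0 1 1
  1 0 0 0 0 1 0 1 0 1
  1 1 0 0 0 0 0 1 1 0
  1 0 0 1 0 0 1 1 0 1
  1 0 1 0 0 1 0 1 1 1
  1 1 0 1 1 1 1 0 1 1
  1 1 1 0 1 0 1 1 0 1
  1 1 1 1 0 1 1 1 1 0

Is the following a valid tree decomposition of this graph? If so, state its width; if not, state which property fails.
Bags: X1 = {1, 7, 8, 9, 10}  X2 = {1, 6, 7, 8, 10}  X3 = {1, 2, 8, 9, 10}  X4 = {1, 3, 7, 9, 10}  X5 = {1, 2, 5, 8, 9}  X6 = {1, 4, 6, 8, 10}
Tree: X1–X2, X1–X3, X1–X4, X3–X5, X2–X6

Yes; width 4.

Checking the three conditions: (i) the bags cover all of {1, 2, 3, 4, 5, 6, 7, 8, 9, 10}; (ii) for each edge, some bag contains both endpoints; (iii) the bags containing any fixed vertex form a subtree. All hold, so the decomposition is valid with width 5 − 1 = 4.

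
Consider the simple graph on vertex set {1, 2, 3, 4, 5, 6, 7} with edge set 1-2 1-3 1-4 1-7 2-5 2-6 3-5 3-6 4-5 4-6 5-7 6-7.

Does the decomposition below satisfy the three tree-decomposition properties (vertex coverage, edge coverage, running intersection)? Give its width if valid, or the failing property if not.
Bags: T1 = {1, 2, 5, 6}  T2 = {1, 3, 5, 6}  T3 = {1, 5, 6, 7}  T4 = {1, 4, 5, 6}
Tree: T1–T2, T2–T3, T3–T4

Yes; width 3.

Checking the three conditions: (i) the bags cover all of {1, 2, 3, 4, 5, 6, 7}; (ii) for each edge, some bag contains both endpoints; (iii) the bags containing any fixed vertex form a subtree. All hold, so the decomposition is valid with width 4 − 1 = 3.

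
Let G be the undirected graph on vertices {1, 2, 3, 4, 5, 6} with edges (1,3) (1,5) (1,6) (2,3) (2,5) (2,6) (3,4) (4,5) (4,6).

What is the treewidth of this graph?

3

A width-3 tree decomposition is:
Bags: B1 = {1, 2, 4, 6}  B2 = {1, 2, 3, 4}  B3 = {1, 2, 4, 5}
Tree: B1–B2, B2–B3
Every bag has size at most 4, so the width is 4 − 1 = 3 and tw(G) ≤ 3. For the lower bound: the 4 vertex sets {4,6}, {1,3}, {2}, {5} are disjoint, each induces a connected subgraph, and every pair is joined by at least one edge of G. Contracting each set to a single vertex therefore yields K_{4} as a minor, and since treewidth is minor-monotone, tw(G) ≥ tw(K_{4}) = 3. Hence tw(G) = 3 exactly.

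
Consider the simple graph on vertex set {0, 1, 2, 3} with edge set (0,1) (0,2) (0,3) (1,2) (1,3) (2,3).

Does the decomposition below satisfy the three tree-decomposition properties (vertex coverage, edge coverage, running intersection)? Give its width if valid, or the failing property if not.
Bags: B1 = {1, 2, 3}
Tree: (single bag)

No — vertex 0 appears in no bag.

A tree decomposition must satisfy three properties: every vertex lies in some bag; for every edge, both endpoints lie together in some bag; and for every vertex, the bags containing it form a connected subtree. Here vertex 0 appears in no bag, so the decomposition is invalid.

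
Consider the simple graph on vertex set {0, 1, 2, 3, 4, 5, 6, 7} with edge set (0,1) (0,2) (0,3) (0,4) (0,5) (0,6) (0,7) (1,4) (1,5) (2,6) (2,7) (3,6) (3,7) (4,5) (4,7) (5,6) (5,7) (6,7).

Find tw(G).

A width-3 tree decomposition is:
Bags: B1 = {0, 5, 6, 7}  B2 = {0, 3, 6, 7}  B3 = {0, 4, 5, 7}  B4 = {0, 2, 6, 7}  B5 = {0, 1, 4, 5}
Tree: B1–B2, B1–B3, B2–B4, B3–B5
Each bag holds 4 vertices, so the decomposition has width 3, which upper-bounds the treewidth. Conversely, {0, 1, 4, 5} is a clique of size 4, and the vertices of any clique must share a bag in every tree decomposition; so some bag has ≥ 4 vertices and tw(G) ≥ 3. The upper and lower bounds meet at 3, so that is the treewidth.

3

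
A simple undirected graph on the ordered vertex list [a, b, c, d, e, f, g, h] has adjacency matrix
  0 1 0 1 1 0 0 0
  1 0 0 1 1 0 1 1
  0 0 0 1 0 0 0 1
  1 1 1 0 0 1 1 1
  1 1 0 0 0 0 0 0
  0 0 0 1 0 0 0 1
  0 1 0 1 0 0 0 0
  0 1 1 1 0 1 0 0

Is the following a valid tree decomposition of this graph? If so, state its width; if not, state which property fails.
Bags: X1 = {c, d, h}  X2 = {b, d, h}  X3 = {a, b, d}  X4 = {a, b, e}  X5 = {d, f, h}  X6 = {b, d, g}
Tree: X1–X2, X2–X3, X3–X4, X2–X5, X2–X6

Vertex coverage: the bags together contain {a, b, c, d, e, f, g, h}, the full vertex set. Edge coverage: each edge of G has both endpoints in at least one bag. Running intersection: for every vertex, the bags containing it form a connected subtree. All three properties hold, so this is a valid tree decomposition of width max|bag| − 1 = 2, and hence tw(G) ≤ 2.

Yes; width 2.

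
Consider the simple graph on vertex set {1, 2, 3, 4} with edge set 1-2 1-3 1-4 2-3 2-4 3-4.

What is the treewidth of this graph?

3

A width-3 tree decomposition is:
Bags: B1 = {1, 2, 3, 4}
Tree: (single bag)
With just one bag of size 4, the width is 4 − 1 = 3, so tw(G) ≤ 3. Conversely, {1, 2, 3, 4} is a clique of size 4, and the vertices of any clique must share a bag in every tree decomposition; so some bag has ≥ 4 vertices and tw(G) ≥ 3. Therefore the treewidth is 3.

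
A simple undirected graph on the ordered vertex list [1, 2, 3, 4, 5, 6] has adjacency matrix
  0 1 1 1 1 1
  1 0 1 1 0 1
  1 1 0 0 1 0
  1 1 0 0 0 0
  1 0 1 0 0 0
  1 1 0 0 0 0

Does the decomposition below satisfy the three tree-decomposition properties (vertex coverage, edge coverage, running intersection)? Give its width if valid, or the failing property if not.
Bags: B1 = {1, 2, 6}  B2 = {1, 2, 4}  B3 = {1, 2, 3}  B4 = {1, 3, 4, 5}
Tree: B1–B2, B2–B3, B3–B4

No — bags containing vertex 4 are not connected in the tree.

A tree decomposition must satisfy three properties: every vertex lies in some bag; for every edge, both endpoints lie together in some bag; and for every vertex, the bags containing it form a connected subtree. Here bags containing vertex 4 are not connected in the tree, so the decomposition is invalid.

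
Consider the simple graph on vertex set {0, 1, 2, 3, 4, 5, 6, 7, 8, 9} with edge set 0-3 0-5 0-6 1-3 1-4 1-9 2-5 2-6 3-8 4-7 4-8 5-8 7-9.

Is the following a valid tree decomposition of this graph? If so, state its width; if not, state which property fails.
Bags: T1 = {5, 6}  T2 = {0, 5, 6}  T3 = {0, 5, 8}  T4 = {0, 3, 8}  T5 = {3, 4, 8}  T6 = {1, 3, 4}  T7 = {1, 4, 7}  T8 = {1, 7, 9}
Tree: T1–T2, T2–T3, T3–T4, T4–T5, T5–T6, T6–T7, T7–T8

A tree decomposition must satisfy three properties: every vertex lies in some bag; for every edge, both endpoints lie together in some bag; and for every vertex, the bags containing it form a connected subtree. Here vertex 2 appears in no bag, so the decomposition is invalid.

No — vertex 2 appears in no bag.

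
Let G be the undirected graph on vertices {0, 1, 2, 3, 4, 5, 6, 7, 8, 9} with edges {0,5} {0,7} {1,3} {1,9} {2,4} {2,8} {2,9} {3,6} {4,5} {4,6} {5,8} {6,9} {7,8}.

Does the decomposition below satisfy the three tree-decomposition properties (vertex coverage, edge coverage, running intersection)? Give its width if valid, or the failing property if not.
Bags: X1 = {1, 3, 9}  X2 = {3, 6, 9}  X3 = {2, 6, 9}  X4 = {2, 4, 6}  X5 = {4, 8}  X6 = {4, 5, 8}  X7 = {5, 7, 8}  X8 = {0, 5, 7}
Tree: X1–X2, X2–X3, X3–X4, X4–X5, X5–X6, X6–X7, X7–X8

No — edge (2,8) lies in no bag.

A tree decomposition must satisfy three properties: every vertex lies in some bag; for every edge, both endpoints lie together in some bag; and for every vertex, the bags containing it form a connected subtree. Here edge (2,8) lies in no bag, so the decomposition is invalid.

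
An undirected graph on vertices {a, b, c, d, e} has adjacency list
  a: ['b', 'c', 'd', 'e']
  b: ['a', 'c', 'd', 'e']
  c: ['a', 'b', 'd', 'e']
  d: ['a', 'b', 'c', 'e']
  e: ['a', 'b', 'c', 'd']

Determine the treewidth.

4

A width-4 tree decomposition is:
Bags: B1 = {a, b, c, d, e}
Tree: (single bag)
A single bag containing all 5 vertices is trivially a valid decomposition of width 4. On the other hand G contains the 5-clique {a, b, c, d, e}. A clique must lie in a single bag of any decomposition, so no decomposition can have width below 4. Combining the bounds, tw(G) = 4.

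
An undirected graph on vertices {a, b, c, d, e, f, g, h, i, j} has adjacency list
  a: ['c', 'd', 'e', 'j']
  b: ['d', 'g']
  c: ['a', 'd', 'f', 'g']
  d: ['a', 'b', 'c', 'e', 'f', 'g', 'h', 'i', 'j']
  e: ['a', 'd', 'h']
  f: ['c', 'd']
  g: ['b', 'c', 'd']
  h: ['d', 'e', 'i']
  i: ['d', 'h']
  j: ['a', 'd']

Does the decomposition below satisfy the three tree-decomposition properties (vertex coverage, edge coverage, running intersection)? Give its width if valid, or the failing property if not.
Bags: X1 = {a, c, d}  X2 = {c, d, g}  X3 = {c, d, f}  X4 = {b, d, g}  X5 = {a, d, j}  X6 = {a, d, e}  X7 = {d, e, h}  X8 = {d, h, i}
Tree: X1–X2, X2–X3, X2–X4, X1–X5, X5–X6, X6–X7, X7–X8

Yes; width 2.

Vertex coverage: the bags together contain {a, b, c, d, e, f, g, h, i, j}, the full vertex set. Edge coverage: each edge of G has both endpoints in at least one bag. Running intersection: for every vertex, the bags containing it form a connected subtree. All three properties hold, so this is a valid tree decomposition of width max|bag| − 1 = 2, and hence tw(G) ≤ 2.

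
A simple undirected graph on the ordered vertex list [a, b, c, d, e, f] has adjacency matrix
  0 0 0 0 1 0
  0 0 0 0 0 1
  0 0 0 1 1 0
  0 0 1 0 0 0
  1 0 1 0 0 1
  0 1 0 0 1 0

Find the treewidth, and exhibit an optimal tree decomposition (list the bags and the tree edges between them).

Treewidth 1.
Bags: B1 = {c, e}  B2 = {c, d}  B3 = {a, e}  B4 = {e, f}  B5 = {b, f}
Tree: B1–B2, B1–B3, B1–B4, B4–B5

Every bag has size at most 2, so the width is 2 − 1 = 1 and tw(G) ≤ 1. G has an edge, so its treewidth is at least 1. Hence tw(G) = 1 exactly.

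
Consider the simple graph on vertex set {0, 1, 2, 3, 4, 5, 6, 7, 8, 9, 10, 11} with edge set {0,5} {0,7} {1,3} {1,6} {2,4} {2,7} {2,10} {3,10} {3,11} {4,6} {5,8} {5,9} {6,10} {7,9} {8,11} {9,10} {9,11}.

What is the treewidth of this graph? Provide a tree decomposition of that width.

Each bag holds 4 vertices, so the decomposition has width 3, which upper-bounds the treewidth. For the lower bound: the 4 vertex sets {0,5,8}, {11}, {9}, {2,3,7,10} are disjoint, each induces a connected subgraph, and every pair is joined by at least one edge of G. Contracting each set to a single vertex therefore yields K_{4} as a minor, and since treewidth is minor-monotone, tw(G) ≥ tw(K_{4}) = 3. Hence tw(G) = 3 exactly.

Treewidth 3.
One such decomposition:
Bags: B1 = {0, 5, 8, 11}  B2 = {0, 5, 9, 11}  B3 = {0, 7, 9, 11}  B4 = {3, 7, 9, 11}  B5 = {3, 7, 9, 10}  B6 = {2, 3, 7, 10}  B7 = {1, 2, 3, 10}  B8 = {1, 2, 6, 10}  B9 = {1, 2, 4, 6}
Tree: B1–B2, B2–B3, B3–B4, B4–B5, B5–B6, B6–B7, B7–B8, B8–B9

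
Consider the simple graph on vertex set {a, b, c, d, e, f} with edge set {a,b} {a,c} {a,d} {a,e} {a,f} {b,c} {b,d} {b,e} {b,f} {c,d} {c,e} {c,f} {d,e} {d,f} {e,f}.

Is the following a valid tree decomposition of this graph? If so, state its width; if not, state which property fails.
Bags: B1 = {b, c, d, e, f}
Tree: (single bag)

No — vertex a appears in no bag.

A tree decomposition must satisfy three properties: every vertex lies in some bag; for every edge, both endpoints lie together in some bag; and for every vertex, the bags containing it form a connected subtree. Here vertex a appears in no bag, so the decomposition is invalid.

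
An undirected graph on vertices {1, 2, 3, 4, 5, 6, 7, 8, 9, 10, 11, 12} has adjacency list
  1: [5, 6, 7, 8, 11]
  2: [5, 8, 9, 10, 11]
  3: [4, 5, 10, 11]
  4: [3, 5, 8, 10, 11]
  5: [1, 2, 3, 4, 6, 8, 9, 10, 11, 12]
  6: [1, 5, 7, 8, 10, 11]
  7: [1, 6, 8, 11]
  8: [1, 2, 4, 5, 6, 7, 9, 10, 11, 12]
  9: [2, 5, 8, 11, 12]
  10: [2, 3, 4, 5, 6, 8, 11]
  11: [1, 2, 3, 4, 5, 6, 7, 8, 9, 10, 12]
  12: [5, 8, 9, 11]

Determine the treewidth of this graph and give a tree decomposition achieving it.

Every bag has size at most 5, so the width is 5 − 1 = 4 and tw(G) ≤ 4. Conversely, {1, 5, 6, 8, 11} is a clique of size 5, and the vertices of any clique must share a bag in every tree decomposition; so some bag has ≥ 5 vertices and tw(G) ≥ 4. Combining the bounds, tw(G) = 4.

Treewidth 4.
One optimal decomposition is:
Bags: B1 = {5, 6, 8, 10, 11}  B2 = {4, 5, 8, 10, 11}  B3 = {3, 4, 5, 10, 11}  B4 = {2, 5, 8, 10, 11}  B5 = {2, 5, 8, 9, 11}  B6 = {5, 8, 9, 11, 12}  B7 = {1, 5, 6, 8, 11}  B8 = {1, 6, 7, 8, 11}
Tree: B1–B2, B2–B3, B2–B4, B4–B5, B5–B6, B1–B7, B7–B8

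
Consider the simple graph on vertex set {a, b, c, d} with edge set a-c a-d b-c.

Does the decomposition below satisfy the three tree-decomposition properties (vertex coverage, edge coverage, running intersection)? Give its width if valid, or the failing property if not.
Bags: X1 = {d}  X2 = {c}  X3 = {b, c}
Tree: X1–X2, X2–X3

A tree decomposition must satisfy three properties: every vertex lies in some bag; for every edge, both endpoints lie together in some bag; and for every vertex, the bags containing it form a connected subtree. Here vertex a appears in no bag, so the decomposition is invalid.

No — vertex a appears in no bag.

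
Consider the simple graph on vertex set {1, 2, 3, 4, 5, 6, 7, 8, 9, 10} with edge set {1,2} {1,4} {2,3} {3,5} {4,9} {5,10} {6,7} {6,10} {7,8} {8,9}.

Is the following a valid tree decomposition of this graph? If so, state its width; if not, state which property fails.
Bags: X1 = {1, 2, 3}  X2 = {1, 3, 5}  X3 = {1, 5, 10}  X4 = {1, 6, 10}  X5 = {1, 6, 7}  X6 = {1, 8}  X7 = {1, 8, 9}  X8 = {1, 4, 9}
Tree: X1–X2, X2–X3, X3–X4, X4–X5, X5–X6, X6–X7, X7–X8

A tree decomposition must satisfy three properties: every vertex lies in some bag; for every edge, both endpoints lie together in some bag; and for every vertex, the bags containing it form a connected subtree. Here edge (7,8) lies in no bag, so the decomposition is invalid.

No — edge (7,8) lies in no bag.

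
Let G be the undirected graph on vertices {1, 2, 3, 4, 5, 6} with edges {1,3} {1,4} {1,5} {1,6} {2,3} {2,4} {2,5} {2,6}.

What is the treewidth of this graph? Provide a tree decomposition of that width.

Treewidth 2.
Bags: B1 = {1, 2, 5}  B2 = {1, 2, 4}  B3 = {1, 2, 6}  B4 = {1, 2, 3}
Tree: B1–B2, B2–B3, B3–B4

Every bag has size at most 3, so the width is 3 − 1 = 2 and tw(G) ≤ 2. For the lower bound, G contains the cycle 5–1–4–2–5, so G is not a forest; only forests have treewidth ≤ 1, hence tw(G) ≥ 2. Hence tw(G) = 2 exactly.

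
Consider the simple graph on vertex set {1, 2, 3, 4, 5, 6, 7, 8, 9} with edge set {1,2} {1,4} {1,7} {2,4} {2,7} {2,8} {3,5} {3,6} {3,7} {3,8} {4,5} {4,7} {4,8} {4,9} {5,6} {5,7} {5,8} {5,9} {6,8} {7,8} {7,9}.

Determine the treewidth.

3

A width-3 tree decomposition is:
Bags: B1 = {2, 4, 7, 8}  B2 = {4, 5, 7, 8}  B3 = {4, 5, 7, 9}  B4 = {3, 5, 7, 8}  B5 = {3, 5, 6, 8}  B6 = {1, 2, 4, 7}
Tree: B1–B2, B2–B3, B2–B4, B4–B5, B1–B6
Each bag holds 4 vertices, so the decomposition has width 3, which upper-bounds the treewidth. On the other hand G contains the 4-clique {3, 5, 6, 8}. A clique must lie in a single bag of any decomposition, so no decomposition can have width below 3. Hence tw(G) = 3 exactly.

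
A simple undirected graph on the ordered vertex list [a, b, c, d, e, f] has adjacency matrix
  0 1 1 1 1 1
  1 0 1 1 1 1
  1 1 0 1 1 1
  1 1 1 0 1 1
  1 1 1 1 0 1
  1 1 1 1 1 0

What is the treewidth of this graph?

A width-5 tree decomposition is:
Bags: B1 = {a, b, c, d, e, f}
Tree: (single bag)
A single bag containing all 6 vertices is trivially a valid decomposition of width 5. On the other hand G contains the 6-clique {a, b, c, d, e, f}. A clique must lie in a single bag of any decomposition, so no decomposition can have width below 5. Combining the bounds, tw(G) = 5.

5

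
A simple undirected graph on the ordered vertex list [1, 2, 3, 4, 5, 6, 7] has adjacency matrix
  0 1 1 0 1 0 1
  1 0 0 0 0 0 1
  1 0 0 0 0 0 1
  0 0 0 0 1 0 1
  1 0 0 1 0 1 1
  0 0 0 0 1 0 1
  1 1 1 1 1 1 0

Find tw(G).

A width-2 tree decomposition is:
Bags: B1 = {1, 5, 7}  B2 = {1, 3, 7}  B3 = {4, 5, 7}  B4 = {5, 6, 7}  B5 = {1, 2, 7}
Tree: B1–B2, B1–B3, B3–B4, B1–B5
Every bag has size at most 3, so the width is 3 − 1 = 2 and tw(G) ≤ 2. Conversely, {1, 2, 7} is a clique of size 3, and the vertices of any clique must share a bag in every tree decomposition; so some bag has ≥ 3 vertices and tw(G) ≥ 2. The upper and lower bounds meet at 2, so that is the treewidth.

2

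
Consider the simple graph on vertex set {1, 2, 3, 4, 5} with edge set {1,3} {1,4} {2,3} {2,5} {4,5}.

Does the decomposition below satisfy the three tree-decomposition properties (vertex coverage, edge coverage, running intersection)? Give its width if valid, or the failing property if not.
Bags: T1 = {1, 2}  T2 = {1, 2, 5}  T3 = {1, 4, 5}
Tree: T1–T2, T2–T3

A tree decomposition must satisfy three properties: every vertex lies in some bag; for every edge, both endpoints lie together in some bag; and for every vertex, the bags containing it form a connected subtree. Here vertex 3 appears in no bag, so the decomposition is invalid.

No — vertex 3 appears in no bag.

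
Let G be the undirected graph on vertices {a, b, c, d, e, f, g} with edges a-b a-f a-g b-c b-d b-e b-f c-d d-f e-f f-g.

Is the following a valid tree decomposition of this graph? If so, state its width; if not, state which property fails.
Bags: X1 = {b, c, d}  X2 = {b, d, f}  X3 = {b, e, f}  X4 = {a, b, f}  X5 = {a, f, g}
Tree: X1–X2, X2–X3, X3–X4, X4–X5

Vertex coverage: the bags together contain {a, b, c, d, e, f, g}, the full vertex set. Edge coverage: each edge of G has both endpoints in at least one bag. Running intersection: for every vertex, the bags containing it form a connected subtree. All three properties hold, so this is a valid tree decomposition of width max|bag| − 1 = 2, and hence tw(G) ≤ 2.

Yes; width 2.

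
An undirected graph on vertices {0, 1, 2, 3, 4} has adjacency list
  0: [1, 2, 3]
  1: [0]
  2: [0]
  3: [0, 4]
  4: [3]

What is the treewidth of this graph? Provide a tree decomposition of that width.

Every bag has size at most 2, so the width is 2 − 1 = 1 and tw(G) ≤ 1. Any graph with an edge has treewidth ≥ 1, and G has the edge 3–0. Hence tw(G) = 1 exactly.

Treewidth 1.
Bags: B1 = {0, 3}  B2 = {3, 4}  B3 = {0, 2}  B4 = {0, 1}
Tree: B1–B2, B1–B3, B3–B4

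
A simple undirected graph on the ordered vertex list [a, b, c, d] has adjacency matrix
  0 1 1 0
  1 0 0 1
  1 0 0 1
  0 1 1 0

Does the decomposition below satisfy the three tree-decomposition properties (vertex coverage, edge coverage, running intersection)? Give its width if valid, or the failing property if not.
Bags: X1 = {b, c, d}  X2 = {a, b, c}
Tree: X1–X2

Yes; width 2.

Vertex coverage: the bags together contain {a, b, c, d}, the full vertex set. Edge coverage: each edge of G has both endpoints in at least one bag. Running intersection: for every vertex, the bags containing it form a connected subtree. All three properties hold, so this is a valid tree decomposition of width max|bag| − 1 = 2, and hence tw(G) ≤ 2.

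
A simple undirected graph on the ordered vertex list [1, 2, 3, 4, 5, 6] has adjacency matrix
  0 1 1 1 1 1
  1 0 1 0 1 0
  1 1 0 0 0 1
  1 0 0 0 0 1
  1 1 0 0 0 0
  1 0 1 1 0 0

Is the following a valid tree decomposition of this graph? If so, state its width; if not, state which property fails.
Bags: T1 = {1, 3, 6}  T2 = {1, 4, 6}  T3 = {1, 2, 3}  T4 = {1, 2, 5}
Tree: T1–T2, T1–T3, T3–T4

Yes; width 2.

Checking the three conditions: (i) the bags cover all of {1, 2, 3, 4, 5, 6}; (ii) for each edge, some bag contains both endpoints; (iii) the bags containing any fixed vertex form a subtree. All hold, so the decomposition is valid with width 3 − 1 = 2.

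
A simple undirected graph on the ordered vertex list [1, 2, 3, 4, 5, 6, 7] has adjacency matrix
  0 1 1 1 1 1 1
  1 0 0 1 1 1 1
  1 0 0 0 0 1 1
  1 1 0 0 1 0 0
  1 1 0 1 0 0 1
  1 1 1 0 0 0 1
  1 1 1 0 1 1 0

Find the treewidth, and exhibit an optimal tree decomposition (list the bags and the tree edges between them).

Treewidth 3.
One optimal decomposition is:
Bags: B1 = {1, 2, 6, 7}  B2 = {1, 3, 6, 7}  B3 = {1, 2, 5, 7}  B4 = {1, 2, 4, 5}
Tree: B1–B2, B1–B3, B3–B4

Every bag has size at most 4, so the width is 4 − 1 = 3 and tw(G) ≤ 3. Conversely, {1, 2, 4, 5} is a clique of size 4, and the vertices of any clique must share a bag in every tree decomposition; so some bag has ≥ 4 vertices and tw(G) ≥ 3. Combining the bounds, tw(G) = 3.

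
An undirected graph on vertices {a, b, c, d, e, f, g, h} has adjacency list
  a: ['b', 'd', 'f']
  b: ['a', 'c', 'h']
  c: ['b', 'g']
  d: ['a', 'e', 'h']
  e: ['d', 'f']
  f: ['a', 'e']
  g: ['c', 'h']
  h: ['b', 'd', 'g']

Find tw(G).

A width-2 tree decomposition is:
Bags: B1 = {c, g, h}  B2 = {b, c, h}  B3 = {b, d, h}  B4 = {a, b, d}  B5 = {a, d, e}  B6 = {a, e, f}
Tree: B1–B2, B2–B3, B3–B4, B4–B5, B5–B6
Every bag has size at most 3, so the width is 3 − 1 = 2 and tw(G) ≤ 2. Since g–c–b–h–g is a cycle in G, G is not acyclic. Forests are exactly the graphs of treewidth ≤ 1, so tw(G) ≥ 2. Therefore the treewidth is 2.

2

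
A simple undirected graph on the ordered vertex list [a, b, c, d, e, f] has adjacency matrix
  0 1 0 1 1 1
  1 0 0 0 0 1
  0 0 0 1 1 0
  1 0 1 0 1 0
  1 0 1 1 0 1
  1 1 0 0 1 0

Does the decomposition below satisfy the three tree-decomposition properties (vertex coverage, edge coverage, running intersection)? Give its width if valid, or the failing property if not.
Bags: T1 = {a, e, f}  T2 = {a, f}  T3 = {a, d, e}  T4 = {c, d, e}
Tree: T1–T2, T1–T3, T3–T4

No — vertex b appears in no bag.

A tree decomposition must satisfy three properties: every vertex lies in some bag; for every edge, both endpoints lie together in some bag; and for every vertex, the bags containing it form a connected subtree. Here vertex b appears in no bag, so the decomposition is invalid.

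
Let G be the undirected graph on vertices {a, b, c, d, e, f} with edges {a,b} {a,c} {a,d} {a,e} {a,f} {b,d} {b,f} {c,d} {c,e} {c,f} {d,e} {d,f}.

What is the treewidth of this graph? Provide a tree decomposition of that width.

Treewidth 3.
Bags: B1 = {a, c, d, f}  B2 = {a, b, d, f}  B3 = {a, c, d, e}
Tree: B1–B2, B1–B3

Each bag holds 4 vertices, so the decomposition has width 3, which upper-bounds the treewidth. On the other hand G contains the 4-clique {a, c, d, e}. A clique must lie in a single bag of any decomposition, so no decomposition can have width below 3. Therefore the treewidth is 3.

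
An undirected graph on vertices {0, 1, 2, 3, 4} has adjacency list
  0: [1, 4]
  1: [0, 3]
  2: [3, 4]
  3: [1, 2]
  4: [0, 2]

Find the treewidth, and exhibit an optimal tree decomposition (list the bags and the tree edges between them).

Each bag holds 3 vertices, so the decomposition has width 2, which upper-bounds the treewidth. Since 1–0–4–2–3–1 is a cycle in G, G is not acyclic. Forests are exactly the graphs of treewidth ≤ 1, so tw(G) ≥ 2. Combining the bounds, tw(G) = 2.

Treewidth 2.
One optimal decomposition is:
Bags: B1 = {0, 1, 4}  B2 = {1, 2, 4}  B3 = {1, 2, 3}
Tree: B1–B2, B2–B3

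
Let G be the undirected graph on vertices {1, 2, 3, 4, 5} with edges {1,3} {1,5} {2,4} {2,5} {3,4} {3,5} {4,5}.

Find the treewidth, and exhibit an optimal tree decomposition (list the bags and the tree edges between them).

Each bag holds 3 vertices, so the decomposition has width 2, which upper-bounds the treewidth. For the lower bound, the 3 vertices {2, 4, 5} are pairwise adjacent, and any tree decomposition puts a clique entirely inside one bag — forcing width ≥ 2. Combining the bounds, tw(G) = 2.

Treewidth 2.
One optimal decomposition is:
Bags: B1 = {3, 4, 5}  B2 = {2, 4, 5}  B3 = {1, 3, 5}
Tree: B1–B2, B1–B3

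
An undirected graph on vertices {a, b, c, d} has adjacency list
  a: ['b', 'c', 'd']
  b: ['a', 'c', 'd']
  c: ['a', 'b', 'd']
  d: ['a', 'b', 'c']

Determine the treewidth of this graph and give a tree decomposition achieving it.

A single bag containing all 4 vertices is trivially a valid decomposition of width 3. For the lower bound, the 4 vertices {a, b, c, d} are pairwise adjacent, and any tree decomposition puts a clique entirely inside one bag — forcing width ≥ 3. The upper and lower bounds meet at 3, so that is the treewidth.

Treewidth 3.
One optimal decomposition is:
Bags: B1 = {a, b, c, d}
Tree: (single bag)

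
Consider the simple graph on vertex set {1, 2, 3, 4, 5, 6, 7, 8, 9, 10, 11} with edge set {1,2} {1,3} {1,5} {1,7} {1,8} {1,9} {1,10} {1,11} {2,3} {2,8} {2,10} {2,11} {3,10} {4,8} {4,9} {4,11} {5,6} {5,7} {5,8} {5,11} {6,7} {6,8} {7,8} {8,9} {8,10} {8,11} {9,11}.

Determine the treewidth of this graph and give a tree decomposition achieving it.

Treewidth 3.
One optimal decomposition is:
Bags: B1 = {1, 5, 8, 11}  B2 = {1, 2, 8, 11}  B3 = {1, 5, 7, 8}  B4 = {1, 2, 8, 10}  B5 = {5, 6, 7, 8}  B6 = {1, 2, 3, 10}  B7 = {1, 8, 9, 11}  B8 = {4, 8, 9, 11}
Tree: B1–B2, B1–B3, B2–B4, B3–B5, B4–B6, B1–B7, B7–B8

Every bag has size at most 4, so the width is 4 − 1 = 3 and tw(G) ≤ 3. Conversely, {1, 2, 8, 10} is a clique of size 4, and the vertices of any clique must share a bag in every tree decomposition; so some bag has ≥ 4 vertices and tw(G) ≥ 3. Therefore the treewidth is 3.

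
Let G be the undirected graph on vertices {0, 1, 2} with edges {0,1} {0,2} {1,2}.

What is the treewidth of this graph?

2

A width-2 tree decomposition is:
Bags: B1 = {0, 1, 2}
Tree: (single bag)
A single bag containing all 3 vertices is trivially a valid decomposition of width 2. For the lower bound, the 3 vertices {0, 1, 2} are pairwise adjacent, and any tree decomposition puts a clique entirely inside one bag — forcing width ≥ 2. The upper and lower bounds meet at 2, so that is the treewidth.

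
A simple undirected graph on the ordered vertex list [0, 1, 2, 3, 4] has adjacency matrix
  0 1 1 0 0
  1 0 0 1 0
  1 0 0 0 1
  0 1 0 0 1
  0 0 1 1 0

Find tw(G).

A width-2 tree decomposition is:
Bags: B1 = {0, 1, 3}  B2 = {0, 2, 3}  B3 = {2, 3, 4}
Tree: B1–B2, B2–B3
Each bag holds 3 vertices, so the decomposition has width 2, which upper-bounds the treewidth. The edges 3–1–0–2–4–3 form a cycle, so G is not a tree and its treewidth is at least 2. Therefore the treewidth is 2.

2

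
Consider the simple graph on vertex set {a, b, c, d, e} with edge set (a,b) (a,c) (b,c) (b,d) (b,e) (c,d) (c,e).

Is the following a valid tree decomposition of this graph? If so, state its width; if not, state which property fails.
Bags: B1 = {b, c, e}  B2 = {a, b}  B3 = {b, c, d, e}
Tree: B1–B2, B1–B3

No — edge (c,a) lies in no bag.

A tree decomposition must satisfy three properties: every vertex lies in some bag; for every edge, both endpoints lie together in some bag; and for every vertex, the bags containing it form a connected subtree. Here edge (c,a) lies in no bag, so the decomposition is invalid.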